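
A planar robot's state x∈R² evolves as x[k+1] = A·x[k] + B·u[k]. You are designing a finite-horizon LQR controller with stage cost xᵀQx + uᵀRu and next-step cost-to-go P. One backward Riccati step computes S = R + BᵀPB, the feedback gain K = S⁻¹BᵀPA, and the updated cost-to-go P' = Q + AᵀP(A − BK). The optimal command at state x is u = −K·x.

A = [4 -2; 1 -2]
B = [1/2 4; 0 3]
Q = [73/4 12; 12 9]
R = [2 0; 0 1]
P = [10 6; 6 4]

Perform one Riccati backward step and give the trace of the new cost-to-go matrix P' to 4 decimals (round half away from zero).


28.9530

BᵀP = [5.0000 3.0000; 58.0000 36.0000]
S = R + BᵀPB = [2 0; 0 1] + [2.5000 29.0000; 29.0000 340.0000] = [4.5000 29.0000; 29.0000 341.0000]
BᵀPA = [23.0000 -16.0000; 268.0000 -188.0000]
K = S⁻¹·BᵀPA = [0.1024 -0.0058; 0.7772 -0.5508]
A−BK = [0.8399 0.2062; -1.3317 -0.3475]
AᵀP(A−BK) = [1.3511 -0.2451; -0.2451 0.3518]
P' = Q + AᵀP(A−BK) = [19.6011 11.7549; 11.7549 9.3518]
tr(P') = 28.9530


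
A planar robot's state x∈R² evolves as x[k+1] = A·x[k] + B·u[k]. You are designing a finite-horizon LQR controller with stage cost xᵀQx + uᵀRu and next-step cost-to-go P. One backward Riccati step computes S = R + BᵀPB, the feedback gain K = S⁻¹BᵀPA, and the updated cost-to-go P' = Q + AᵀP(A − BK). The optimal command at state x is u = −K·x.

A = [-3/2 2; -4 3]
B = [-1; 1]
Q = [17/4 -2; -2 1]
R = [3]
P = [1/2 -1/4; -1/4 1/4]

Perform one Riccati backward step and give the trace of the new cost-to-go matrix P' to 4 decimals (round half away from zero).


8.4449

BᵀP = [-0.7500 0.5000]
S = R + BᵀPB = [3] + [1.2500] = [4.2500]
BᵀPA = [-0.8750 0.0000]
K = S⁻¹·BᵀPA = [-0.2059 0.0000]
A−BK = [-1.7059 2.0000; -3.7941 3.0000]
AᵀP(A−BK) = [1.9449 -1.3750; -1.3750 1.2500]
P' = Q + AᵀP(A−BK) = [6.1949 -3.3750; -3.3750 2.2500]
tr(P') = 8.4449


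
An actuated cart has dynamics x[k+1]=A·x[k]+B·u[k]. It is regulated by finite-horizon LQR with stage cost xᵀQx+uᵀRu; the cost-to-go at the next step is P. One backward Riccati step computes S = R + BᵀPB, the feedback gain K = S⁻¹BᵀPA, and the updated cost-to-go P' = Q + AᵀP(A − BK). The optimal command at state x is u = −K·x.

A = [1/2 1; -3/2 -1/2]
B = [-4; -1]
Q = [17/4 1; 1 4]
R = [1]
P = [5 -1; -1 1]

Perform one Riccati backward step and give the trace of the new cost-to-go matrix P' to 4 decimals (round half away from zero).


11.1723

BᵀP = [-19.0000 3.0000]
S = R + BᵀPB = [1] + [73.0000] = [74.0000]
BᵀPA = [-14.0000 -20.5000]
K = S⁻¹·BᵀPA = [-0.1892 -0.2770]
A−BK = [-0.2568 -0.1081; -1.6892 -0.7770]
AᵀP(A−BK) = [2.3514 1.1216; 1.1216 0.5709]
P' = Q + AᵀP(A−BK) = [6.6014 2.1216; 2.1216 4.5709]
tr(P') = 11.1723


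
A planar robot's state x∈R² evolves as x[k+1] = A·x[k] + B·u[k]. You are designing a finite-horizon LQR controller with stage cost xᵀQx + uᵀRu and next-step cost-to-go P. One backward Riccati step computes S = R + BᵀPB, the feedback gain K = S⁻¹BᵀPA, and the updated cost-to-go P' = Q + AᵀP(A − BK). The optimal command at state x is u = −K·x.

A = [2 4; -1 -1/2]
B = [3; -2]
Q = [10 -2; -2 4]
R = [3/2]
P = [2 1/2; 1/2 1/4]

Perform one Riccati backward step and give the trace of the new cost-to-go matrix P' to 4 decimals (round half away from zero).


18.5022

BᵀP = [5.0000 1.0000]
S = R + BᵀPB = [3/2] + [13.0000] = [14.5000]
BᵀPA = [9.0000 19.5000]
K = S⁻¹·BᵀPA = [0.6207 1.3448]
A−BK = [0.1379 -0.0345; 0.2414 2.1897]
AᵀP(A−BK) = [0.6638 1.5216; 1.5216 3.8384]
P' = Q + AᵀP(A−BK) = [10.6638 -0.4784; -0.4784 7.8384]
tr(P') = 18.5022


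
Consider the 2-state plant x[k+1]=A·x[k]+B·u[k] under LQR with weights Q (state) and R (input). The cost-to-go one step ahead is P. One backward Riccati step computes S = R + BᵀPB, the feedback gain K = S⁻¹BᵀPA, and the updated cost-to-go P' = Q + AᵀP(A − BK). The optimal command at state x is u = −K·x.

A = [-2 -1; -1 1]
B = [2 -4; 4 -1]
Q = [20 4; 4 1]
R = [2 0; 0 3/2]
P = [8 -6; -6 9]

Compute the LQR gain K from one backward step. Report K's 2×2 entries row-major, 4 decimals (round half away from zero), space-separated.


-0.1386 0.3491 0.4211 0.4222

BᵀP = [-8.0000 24.0000; -26.0000 15.0000]
S = R + BᵀPB = [2 0; 0 3/2] + [80.0000 8.0000; 8.0000 89.0000] = [82.0000 8.0000; 8.0000 90.5000]
BᵀPA = [-8.0000 32.0000; 37.0000 41.0000]
K = S⁻¹·BᵀPA = [-0.1386 0.3491; 0.4211 0.4222]
A−BK = [-0.0383 -0.0094; -0.0243 0.0260]
AᵀP(A−BK) = [0.3103 0.1717; 0.1717 0.5207]
P' = Q + AᵀP(A−BK) = [20.3103 4.1717; 4.1717 1.5207]
tr(P') = 21.8310


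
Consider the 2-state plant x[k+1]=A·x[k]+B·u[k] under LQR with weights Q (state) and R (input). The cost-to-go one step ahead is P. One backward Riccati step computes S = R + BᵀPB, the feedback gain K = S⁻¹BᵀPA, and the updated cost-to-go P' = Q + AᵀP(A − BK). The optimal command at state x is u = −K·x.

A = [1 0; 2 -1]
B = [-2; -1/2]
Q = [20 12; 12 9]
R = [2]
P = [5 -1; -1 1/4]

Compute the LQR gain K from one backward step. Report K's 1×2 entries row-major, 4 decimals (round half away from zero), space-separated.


BᵀP = [-9.5000 1.8750]
S = R + BᵀPB = [2] + [18.0625] = [20.0625]
BᵀPA = [-5.7500 -1.8750]
K = S⁻¹·BᵀPA = [-0.2866 -0.0935]
A−BK = [0.4268 -0.1869; 1.8567 -1.0467]
AᵀP(A−BK) = [0.3520 -0.0374; -0.0374 0.0748]
P' = Q + AᵀP(A−BK) = [20.3520 11.9626; 11.9626 9.0748]
tr(P') = 29.4268

-0.2866 -0.0935


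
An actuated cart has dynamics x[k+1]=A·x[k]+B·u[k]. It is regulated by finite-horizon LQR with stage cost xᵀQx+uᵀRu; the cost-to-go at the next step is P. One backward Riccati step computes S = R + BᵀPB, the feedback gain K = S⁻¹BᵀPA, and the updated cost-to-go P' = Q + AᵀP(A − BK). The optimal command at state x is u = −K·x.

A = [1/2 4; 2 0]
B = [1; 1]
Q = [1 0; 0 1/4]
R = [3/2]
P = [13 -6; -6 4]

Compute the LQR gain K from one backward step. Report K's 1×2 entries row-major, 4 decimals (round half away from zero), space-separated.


-0.0769 4.3077

BᵀP = [7.0000 -2.0000]
S = R + BᵀPB = [3/2] + [5.0000] = [6.5000]
BᵀPA = [-0.5000 28.0000]
K = S⁻¹·BᵀPA = [-0.0769 4.3077]
A−BK = [0.5769 -0.3077; 2.0769 -4.3077]
AᵀP(A−BK) = [7.2115 -19.8462; -19.8462 87.3846]
P' = Q + AᵀP(A−BK) = [8.2115 -19.8462; -19.8462 87.6346]
tr(P') = 95.8462


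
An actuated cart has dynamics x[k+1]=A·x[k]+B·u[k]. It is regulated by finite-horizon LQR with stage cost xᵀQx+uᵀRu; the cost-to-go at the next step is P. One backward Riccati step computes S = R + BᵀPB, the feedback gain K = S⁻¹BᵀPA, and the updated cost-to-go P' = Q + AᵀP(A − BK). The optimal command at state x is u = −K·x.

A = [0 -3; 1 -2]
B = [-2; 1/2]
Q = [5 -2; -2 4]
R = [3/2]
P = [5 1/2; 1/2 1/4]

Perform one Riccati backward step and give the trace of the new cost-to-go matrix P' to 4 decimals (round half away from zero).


BᵀP = [-9.7500 -0.8750]
S = R + BᵀPB = [3/2] + [19.0625] = [20.5625]
BᵀPA = [-0.8750 31.0000]
K = S⁻¹·BᵀPA = [-0.0426 1.5076]
A−BK = [-0.0851 0.0152; 1.0213 -2.7538]
AᵀP(A−BK) = [0.2128 -0.6809; -0.6809 5.2644]
P' = Q + AᵀP(A−BK) = [5.2128 -2.6809; -2.6809 9.2644]
tr(P') = 14.4772

14.4772


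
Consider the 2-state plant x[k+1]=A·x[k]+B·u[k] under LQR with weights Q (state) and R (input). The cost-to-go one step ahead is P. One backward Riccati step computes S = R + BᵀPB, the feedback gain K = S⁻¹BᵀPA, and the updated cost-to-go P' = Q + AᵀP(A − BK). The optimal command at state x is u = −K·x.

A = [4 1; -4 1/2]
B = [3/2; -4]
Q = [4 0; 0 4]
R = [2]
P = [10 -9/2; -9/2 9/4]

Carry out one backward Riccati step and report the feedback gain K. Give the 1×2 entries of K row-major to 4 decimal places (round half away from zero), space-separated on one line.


1.7031 0.2194

BᵀP = [33.0000 -15.7500]
S = R + BᵀPB = [2] + [112.5000] = [114.5000]
BᵀPA = [195.0000 25.1250]
K = S⁻¹·BᵀPA = [1.7031 0.2194]
A−BK = [1.4454 0.6709; 2.8122 1.3777]
AᵀP(A−BK) = [7.9039 1.7107; 1.7107 0.5493]
P' = Q + AᵀP(A−BK) = [11.9039 1.7107; 1.7107 4.5493]
tr(P') = 16.4532


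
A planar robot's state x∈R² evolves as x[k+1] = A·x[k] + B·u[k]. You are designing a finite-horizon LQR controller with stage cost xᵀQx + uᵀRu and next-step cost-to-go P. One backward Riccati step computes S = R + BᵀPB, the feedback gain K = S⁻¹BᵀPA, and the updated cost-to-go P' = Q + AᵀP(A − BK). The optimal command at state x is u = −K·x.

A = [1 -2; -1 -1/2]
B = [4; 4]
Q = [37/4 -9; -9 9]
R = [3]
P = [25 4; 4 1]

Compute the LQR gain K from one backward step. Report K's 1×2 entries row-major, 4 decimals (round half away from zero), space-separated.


0.1755 -0.4424

BᵀP = [116.0000 20.0000]
S = R + BᵀPB = [3] + [544.0000] = [547.0000]
BᵀPA = [96.0000 -242.0000]
K = S⁻¹·BᵀPA = [0.1755 -0.4424]
A−BK = [0.2980 -0.2303; -1.7020 1.2697]
AᵀP(A−BK) = [1.1517 -1.0283; -1.0283 1.1860]
P' = Q + AᵀP(A−BK) = [10.4017 -10.0283; -10.0283 10.1860]
tr(P') = 20.5878


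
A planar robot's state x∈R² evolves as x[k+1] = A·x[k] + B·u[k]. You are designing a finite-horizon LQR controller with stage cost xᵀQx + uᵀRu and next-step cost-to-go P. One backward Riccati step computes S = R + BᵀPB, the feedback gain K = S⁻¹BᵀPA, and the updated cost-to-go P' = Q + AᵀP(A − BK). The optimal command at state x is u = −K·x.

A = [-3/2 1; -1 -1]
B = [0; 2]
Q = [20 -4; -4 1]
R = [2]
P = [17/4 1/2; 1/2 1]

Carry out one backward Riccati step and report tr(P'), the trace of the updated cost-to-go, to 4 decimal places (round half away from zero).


BᵀP = [1.0000 2.0000]
S = R + BᵀPB = [2] + [4.0000] = [6.0000]
BᵀPA = [-3.5000 -1.0000]
K = S⁻¹·BᵀPA = [-0.5833 -0.1667]
A−BK = [-1.5000 1.0000; 0.1667 -0.6667]
AᵀP(A−BK) = [10.0208 -5.7083; -5.7083 4.0833]
P' = Q + AᵀP(A−BK) = [30.0208 -9.7083; -9.7083 5.0833]
tr(P') = 35.1042

35.1042


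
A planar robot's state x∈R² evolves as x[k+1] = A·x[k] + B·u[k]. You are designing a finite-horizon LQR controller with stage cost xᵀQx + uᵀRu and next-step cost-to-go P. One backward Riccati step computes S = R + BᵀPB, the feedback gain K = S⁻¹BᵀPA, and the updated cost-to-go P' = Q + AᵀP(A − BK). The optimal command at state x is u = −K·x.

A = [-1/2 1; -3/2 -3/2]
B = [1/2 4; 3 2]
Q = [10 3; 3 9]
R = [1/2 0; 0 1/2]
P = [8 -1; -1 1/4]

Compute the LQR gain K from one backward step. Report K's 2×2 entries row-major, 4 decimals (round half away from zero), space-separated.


-0.3108 -0.4916 -0.0736 0.3301

BᵀP = [1.0000 0.2500; 30.0000 -3.5000]
S = R + BᵀPB = [1/2 0; 0 1/2] + [1.2500 4.5000; 4.5000 113.0000] = [1.7500 4.5000; 4.5000 113.5000]
BᵀPA = [-0.8750 0.6250; -9.7500 35.2500]
K = S⁻¹·BᵀPA = [-0.3108 -0.4916; -0.0736 0.3301]
A−BK = [-0.0503 -0.0745; -0.4205 -0.6854]
AᵀP(A−BK) = [0.0731 0.1005; 0.1005 0.2350]
P' = Q + AᵀP(A−BK) = [10.0731 3.1005; 3.1005 9.2350]
tr(P') = 19.3082


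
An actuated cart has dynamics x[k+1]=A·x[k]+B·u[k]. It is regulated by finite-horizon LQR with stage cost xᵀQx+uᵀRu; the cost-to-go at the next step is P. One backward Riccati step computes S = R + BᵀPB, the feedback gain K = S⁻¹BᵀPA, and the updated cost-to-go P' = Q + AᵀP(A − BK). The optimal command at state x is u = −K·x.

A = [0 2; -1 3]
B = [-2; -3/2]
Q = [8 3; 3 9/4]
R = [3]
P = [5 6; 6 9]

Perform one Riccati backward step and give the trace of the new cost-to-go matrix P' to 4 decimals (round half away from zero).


18.6159

BᵀP = [-19.0000 -25.5000]
S = R + BᵀPB = [3] + [76.2500] = [79.2500]
BᵀPA = [25.5000 -114.5000]
K = S⁻¹·BᵀPA = [0.3218 -1.4448]
A−BK = [0.6435 -0.8896; -0.5174 0.8328]
AᵀP(A−BK) = [0.7950 -2.1577; -2.1577 7.5710]
P' = Q + AᵀP(A−BK) = [8.7950 0.8423; 0.8423 9.8210]
tr(P') = 18.6159


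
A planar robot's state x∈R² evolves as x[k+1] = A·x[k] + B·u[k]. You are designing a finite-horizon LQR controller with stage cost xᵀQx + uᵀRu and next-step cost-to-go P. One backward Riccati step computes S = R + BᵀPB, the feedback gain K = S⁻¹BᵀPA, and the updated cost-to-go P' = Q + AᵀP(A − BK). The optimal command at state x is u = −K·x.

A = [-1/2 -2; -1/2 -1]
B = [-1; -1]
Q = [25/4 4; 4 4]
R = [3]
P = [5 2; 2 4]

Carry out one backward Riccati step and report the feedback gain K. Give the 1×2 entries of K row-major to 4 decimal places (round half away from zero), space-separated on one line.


0.4063 1.2500

BᵀP = [-7.0000 -6.0000]
S = R + BᵀPB = [3] + [13.0000] = [16.0000]
BᵀPA = [6.5000 20.0000]
K = S⁻¹·BᵀPA = [0.4063 1.2500]
A−BK = [-0.0938 -0.7500; -0.0938 0.2500]
AᵀP(A−BK) = [0.6094 1.8750; 1.8750 7.0000]
P' = Q + AᵀP(A−BK) = [6.8594 5.8750; 5.8750 11.0000]
tr(P') = 17.8594


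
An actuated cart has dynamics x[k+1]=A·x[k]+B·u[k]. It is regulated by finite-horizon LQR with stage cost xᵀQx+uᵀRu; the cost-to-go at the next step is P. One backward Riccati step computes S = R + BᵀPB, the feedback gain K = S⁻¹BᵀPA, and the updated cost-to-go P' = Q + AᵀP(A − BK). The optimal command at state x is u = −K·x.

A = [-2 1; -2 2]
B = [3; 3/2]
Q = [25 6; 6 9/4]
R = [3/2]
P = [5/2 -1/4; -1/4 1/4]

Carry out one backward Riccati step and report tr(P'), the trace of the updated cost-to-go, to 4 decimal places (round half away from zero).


BᵀP = [7.1250 -0.3750]
S = R + BᵀPB = [3/2] + [20.8125] = [22.3125]
BᵀPA = [-13.5000 6.3750]
K = S⁻¹·BᵀPA = [-0.6050 0.2857]
A−BK = [-0.1849 0.1429; -1.0924 1.5714]
AᵀP(A−BK) = [0.8319 -0.6429; -0.6429 0.6786]
P' = Q + AᵀP(A−BK) = [25.8319 5.3571; 5.3571 2.9286]
tr(P') = 28.7605

28.7605


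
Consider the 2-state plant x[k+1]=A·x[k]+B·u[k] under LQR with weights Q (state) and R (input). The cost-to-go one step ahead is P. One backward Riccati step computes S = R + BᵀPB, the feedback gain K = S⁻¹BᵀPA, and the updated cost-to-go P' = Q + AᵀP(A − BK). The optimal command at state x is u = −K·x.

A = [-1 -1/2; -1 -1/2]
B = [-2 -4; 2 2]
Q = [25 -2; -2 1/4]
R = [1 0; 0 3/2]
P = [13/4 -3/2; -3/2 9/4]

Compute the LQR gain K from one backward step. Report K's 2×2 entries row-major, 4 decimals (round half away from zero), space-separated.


-0.5423 -0.2712 0.3959 0.1979

BᵀP = [-9.5000 7.5000; -16.0000 10.5000]
S = R + BᵀPB = [1 0; 0 3/2] + [34.0000 53.0000; 53.0000 85.0000] = [35.0000 53.0000; 53.0000 86.5000]
BᵀPA = [2.0000 1.0000; 5.5000 2.7500]
K = S⁻¹·BᵀPA = [-0.5423 -0.2712; 0.3959 0.1979]
A−BK = [-0.5011 -0.2506; -0.7071 -0.3535]
AᵀP(A−BK) = [1.4073 0.7037; 0.7037 0.3518]
P' = Q + AᵀP(A−BK) = [26.4073 -1.2963; -1.2963 0.6018]
tr(P') = 27.0092


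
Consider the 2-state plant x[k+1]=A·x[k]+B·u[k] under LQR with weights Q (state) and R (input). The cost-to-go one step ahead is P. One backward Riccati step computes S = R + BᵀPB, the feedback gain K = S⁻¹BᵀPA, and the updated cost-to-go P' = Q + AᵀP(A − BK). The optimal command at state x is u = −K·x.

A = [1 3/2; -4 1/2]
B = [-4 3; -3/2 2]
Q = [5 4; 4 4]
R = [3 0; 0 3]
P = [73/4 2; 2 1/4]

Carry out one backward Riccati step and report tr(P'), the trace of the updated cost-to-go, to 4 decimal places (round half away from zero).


BᵀP = [-76.0000 -8.3750; 58.7500 6.5000]
S = R + BᵀPB = [3 0; 0 3] + [316.5625 -244.7500; -244.7500 189.2500] = [319.5625 -244.7500; -244.7500 192.2500]
BᵀPA = [-42.5000 -118.1875; 32.7500 91.3750]
K = S⁻¹·BᵀPA = [-0.1011 -0.2332; 0.0416 0.1785]
A−BK = [0.4707 0.0320; -4.2349 -0.2067]
AᵀP(A−BK) = [0.5894 0.1211; 0.1211 0.2615]
P' = Q + AᵀP(A−BK) = [5.5894 4.1211; 4.1211 4.2615]
tr(P') = 9.8510

9.8510


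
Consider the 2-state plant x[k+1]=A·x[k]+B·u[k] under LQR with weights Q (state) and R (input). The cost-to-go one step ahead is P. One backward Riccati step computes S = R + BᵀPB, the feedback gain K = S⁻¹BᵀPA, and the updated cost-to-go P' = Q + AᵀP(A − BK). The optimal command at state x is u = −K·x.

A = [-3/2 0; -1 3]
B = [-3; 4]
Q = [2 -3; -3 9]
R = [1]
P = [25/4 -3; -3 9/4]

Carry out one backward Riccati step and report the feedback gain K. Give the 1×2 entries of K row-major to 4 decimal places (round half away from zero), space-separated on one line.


0.1702 0.3268

BᵀP = [-30.7500 18.0000]
S = R + BᵀPB = [1] + [164.2500] = [165.2500]
BᵀPA = [28.1250 54.0000]
K = S⁻¹·BᵀPA = [0.1702 0.3268]
A−BK = [-0.9894 0.9803; -1.6808 1.6929]
AᵀP(A−BK) = [2.5257 -2.4406; -2.4406 2.6040]
P' = Q + AᵀP(A−BK) = [4.5257 -5.4406; -5.4406 11.6040]
tr(P') = 16.1297


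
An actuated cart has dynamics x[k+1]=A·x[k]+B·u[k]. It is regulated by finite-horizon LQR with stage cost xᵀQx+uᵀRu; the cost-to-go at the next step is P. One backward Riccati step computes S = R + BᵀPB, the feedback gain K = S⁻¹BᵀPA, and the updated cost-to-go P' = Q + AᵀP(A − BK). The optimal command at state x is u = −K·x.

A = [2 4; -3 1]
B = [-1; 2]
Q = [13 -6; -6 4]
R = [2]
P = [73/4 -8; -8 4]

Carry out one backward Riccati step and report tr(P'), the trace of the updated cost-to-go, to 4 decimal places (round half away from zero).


40.6190

BᵀP = [-34.2500 16.0000]
S = R + BᵀPB = [2] + [66.2500] = [68.2500]
BᵀPA = [-116.5000 -121.0000]
K = S⁻¹·BᵀPA = [-1.7070 -1.7729]
A−BK = [0.2930 2.2271; 0.4139 4.5458]
AᵀP(A−BK) = [6.1392 7.4579; 7.4579 17.4799]
P' = Q + AᵀP(A−BK) = [19.1392 1.4579; 1.4579 21.4799]
tr(P') = 40.6190


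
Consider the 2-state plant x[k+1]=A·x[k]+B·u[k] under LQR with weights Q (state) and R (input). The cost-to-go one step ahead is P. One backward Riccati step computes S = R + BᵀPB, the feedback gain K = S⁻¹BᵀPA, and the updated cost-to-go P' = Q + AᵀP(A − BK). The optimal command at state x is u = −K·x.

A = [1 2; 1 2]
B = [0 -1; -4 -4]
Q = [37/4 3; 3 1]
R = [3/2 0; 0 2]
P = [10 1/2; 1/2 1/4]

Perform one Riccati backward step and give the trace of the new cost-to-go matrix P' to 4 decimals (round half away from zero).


19.4476

BᵀP = [-2.0000 -1.0000; -12.0000 -1.5000]
S = R + BᵀPB = [3/2 0; 0 2] + [4.0000 6.0000; 6.0000 18.0000] = [5.5000 6.0000; 6.0000 20.0000]
BᵀPA = [-3.0000 -6.0000; -13.5000 -27.0000]
K = S⁻¹·BᵀPA = [0.2838 0.5676; -0.7601 -1.5203]
A−BK = [0.2399 0.4797; -0.9054 -1.8108]
AᵀP(A−BK) = [1.8395 3.6791; 3.6791 7.3581]
P' = Q + AᵀP(A−BK) = [11.0895 6.6791; 6.6791 8.3581]
tr(P') = 19.4476


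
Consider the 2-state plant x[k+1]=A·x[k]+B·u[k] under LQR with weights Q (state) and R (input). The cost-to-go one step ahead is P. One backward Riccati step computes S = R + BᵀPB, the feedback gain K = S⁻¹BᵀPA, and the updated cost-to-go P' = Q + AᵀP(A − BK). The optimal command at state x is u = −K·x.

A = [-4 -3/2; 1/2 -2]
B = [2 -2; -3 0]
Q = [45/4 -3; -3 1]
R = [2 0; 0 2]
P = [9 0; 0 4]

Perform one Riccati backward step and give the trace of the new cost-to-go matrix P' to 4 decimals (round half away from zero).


22.7137

BᵀP = [18.0000 -12.0000; -18.0000 0.0000]
S = R + BᵀPB = [2 0; 0 2] + [72.0000 -36.0000; -36.0000 36.0000] = [74.0000 -36.0000; -36.0000 38.0000]
BᵀPA = [-78.0000 -3.0000; 72.0000 27.0000]
K = S⁻¹·BᵀPA = [-0.2454 0.5660; 1.6623 1.2467]
A−BK = [-0.1847 -0.1385; -0.2361 -0.3021]
AᵀP(A−BK) = [6.1768 4.3826; 4.3826 4.2869]
P' = Q + AᵀP(A−BK) = [17.4268 1.3826; 1.3826 5.2869]
tr(P') = 22.7137


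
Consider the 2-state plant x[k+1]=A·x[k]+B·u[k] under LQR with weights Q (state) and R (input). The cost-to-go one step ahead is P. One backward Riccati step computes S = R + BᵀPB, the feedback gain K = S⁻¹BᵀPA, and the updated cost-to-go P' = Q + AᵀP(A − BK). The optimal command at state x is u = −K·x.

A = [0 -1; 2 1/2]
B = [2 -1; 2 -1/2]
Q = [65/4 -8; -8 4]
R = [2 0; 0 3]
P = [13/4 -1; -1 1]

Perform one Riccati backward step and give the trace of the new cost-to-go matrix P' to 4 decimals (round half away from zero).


26.2686

BᵀP = [4.5000 0.0000; -2.7500 0.5000]
S = R + BᵀPB = [2 0; 0 3] + [9.0000 -4.5000; -4.5000 2.5000] = [11.0000 -4.5000; -4.5000 5.5000]
BᵀPA = [0.0000 -4.5000; 1.0000 3.0000]
K = S⁻¹·BᵀPA = [0.1118 -0.2795; 0.2733 0.3168]
A−BK = [0.0497 -0.1242; 1.9130 1.2174]
AᵀP(A−BK) = [3.7267 2.6832; 2.6832 2.2919]
P' = Q + AᵀP(A−BK) = [19.9767 -5.3168; -5.3168 6.2919]
tr(P') = 26.2686


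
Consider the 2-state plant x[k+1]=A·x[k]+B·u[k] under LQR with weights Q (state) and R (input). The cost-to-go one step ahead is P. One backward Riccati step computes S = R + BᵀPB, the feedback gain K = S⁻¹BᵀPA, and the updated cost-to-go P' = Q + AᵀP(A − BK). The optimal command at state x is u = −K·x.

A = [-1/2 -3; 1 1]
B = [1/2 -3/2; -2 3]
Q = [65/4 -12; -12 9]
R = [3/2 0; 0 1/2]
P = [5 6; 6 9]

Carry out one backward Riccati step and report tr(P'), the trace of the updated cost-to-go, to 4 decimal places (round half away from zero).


35.2864

BᵀP = [-9.5000 -15.0000; 10.5000 18.0000]
S = R + BᵀPB = [3/2 0; 0 1/2] + [25.2500 -30.7500; -30.7500 38.2500] = [26.7500 -30.7500; -30.7500 38.7500]
BᵀPA = [-10.2500 13.5000; 12.7500 -13.5000]
K = S⁻¹·BᵀPA = [-0.0563 1.1868; 0.2843 0.5934]
A−BK = [-0.0453 -2.7033; 0.0343 1.5934]
AᵀP(A−BK) = [0.0474 0.0989; 0.0989 9.9890]
P' = Q + AᵀP(A−BK) = [16.2974 -11.9011; -11.9011 18.9890]
tr(P') = 35.2864


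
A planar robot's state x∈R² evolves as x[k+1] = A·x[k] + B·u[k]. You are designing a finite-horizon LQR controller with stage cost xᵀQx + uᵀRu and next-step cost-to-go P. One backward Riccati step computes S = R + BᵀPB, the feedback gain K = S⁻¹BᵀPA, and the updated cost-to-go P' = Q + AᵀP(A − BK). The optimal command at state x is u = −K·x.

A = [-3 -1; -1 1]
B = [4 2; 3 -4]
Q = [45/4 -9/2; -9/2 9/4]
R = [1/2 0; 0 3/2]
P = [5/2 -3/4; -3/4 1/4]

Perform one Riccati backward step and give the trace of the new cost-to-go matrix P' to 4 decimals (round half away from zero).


13.8740

BᵀP = [7.7500 -2.2500; 8.0000 -2.5000]
S = R + BᵀPB = [1/2 0; 0 3/2] + [24.2500 24.5000; 24.5000 26.0000] = [24.7500 24.5000; 24.5000 27.5000]
BᵀPA = [-21.0000 -10.0000; -21.5000 -10.5000]
K = S⁻¹·BᵀPA = [-0.6314 -0.2208; -0.2193 -0.1851]
A−BK = [-0.0358 0.2535; 0.0171 0.9222]
AᵀP(A−BK) = [0.2757 0.1334; 0.1334 0.0984]
P' = Q + AᵀP(A−BK) = [11.5257 -4.3666; -4.3666 2.3484]
tr(P') = 13.8740


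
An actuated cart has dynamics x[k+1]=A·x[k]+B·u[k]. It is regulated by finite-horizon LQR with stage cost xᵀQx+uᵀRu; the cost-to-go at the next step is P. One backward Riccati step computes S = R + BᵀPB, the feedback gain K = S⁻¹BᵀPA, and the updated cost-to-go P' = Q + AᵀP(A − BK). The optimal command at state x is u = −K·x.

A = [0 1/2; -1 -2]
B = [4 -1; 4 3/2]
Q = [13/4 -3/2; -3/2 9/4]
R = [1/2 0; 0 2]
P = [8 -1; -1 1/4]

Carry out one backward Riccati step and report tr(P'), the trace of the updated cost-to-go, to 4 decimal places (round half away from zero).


BᵀP = [28.0000 -3.0000; -9.5000 1.3750]
S = R + BᵀPB = [1/2 0; 0 2] + [100.0000 -32.5000; -32.5000 11.5625] = [100.5000 -32.5000; -32.5000 13.5625]
BᵀPA = [3.0000 20.0000; -1.3750 -7.5000]
K = S⁻¹·BᵀPA = [-0.0130 0.0896; -0.1326 -0.3382]
A−BK = [-0.0805 -0.1968; -0.7489 -1.8513]
AᵀP(A−BK) = [0.1068 0.2661; 0.2661 0.6708]
P' = Q + AᵀP(A−BK) = [3.3568 -1.2339; -1.2339 2.9208]
tr(P') = 6.2775

6.2775


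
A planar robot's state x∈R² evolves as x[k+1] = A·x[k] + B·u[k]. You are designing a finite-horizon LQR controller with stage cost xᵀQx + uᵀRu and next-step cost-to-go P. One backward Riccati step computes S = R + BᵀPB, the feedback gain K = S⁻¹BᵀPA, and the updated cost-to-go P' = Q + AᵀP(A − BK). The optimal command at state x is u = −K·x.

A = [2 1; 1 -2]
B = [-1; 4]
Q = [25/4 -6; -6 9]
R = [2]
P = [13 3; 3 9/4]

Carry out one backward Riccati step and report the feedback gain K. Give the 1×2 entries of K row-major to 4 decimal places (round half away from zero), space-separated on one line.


0.1481 -0.4815

BᵀP = [-1.0000 6.0000]
S = R + BᵀPB = [2] + [25.0000] = [27.0000]
BᵀPA = [4.0000 -13.0000]
K = S⁻¹·BᵀPA = [0.1481 -0.4815]
A−BK = [2.1481 0.5185; 0.4074 -0.0741]
AᵀP(A−BK) = [65.6574 14.4259; 14.4259 3.7407]
P' = Q + AᵀP(A−BK) = [71.9074 8.4259; 8.4259 12.7407]
tr(P') = 84.6481


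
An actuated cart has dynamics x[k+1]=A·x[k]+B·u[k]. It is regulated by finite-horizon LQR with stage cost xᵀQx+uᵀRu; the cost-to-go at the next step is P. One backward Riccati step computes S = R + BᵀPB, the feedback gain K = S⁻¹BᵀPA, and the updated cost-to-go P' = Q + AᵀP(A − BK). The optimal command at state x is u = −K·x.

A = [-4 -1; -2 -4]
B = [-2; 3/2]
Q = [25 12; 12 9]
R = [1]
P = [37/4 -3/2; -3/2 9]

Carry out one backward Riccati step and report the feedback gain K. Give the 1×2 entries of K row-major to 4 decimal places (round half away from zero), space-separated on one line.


0.7435 -0.6729

BᵀP = [-20.7500 16.5000]
S = R + BᵀPB = [1] + [66.2500] = [67.2500]
BᵀPA = [50.0000 -45.2500]
K = S⁻¹·BᵀPA = [0.7435 -0.6729]
A−BK = [-2.5130 -2.3457; -3.1152 -2.9907]
AᵀP(A−BK) = [122.8253 115.6431; 115.6431 110.8030]
P' = Q + AᵀP(A−BK) = [147.8253 127.6431; 127.6431 119.8030]
tr(P') = 267.6283


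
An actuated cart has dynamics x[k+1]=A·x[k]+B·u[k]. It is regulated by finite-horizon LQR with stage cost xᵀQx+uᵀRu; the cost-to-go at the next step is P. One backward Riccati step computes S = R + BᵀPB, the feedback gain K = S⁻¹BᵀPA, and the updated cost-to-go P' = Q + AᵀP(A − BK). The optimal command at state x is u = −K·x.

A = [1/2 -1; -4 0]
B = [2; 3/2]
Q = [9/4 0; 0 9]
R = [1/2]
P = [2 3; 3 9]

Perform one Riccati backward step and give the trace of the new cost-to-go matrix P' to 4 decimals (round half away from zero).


BᵀP = [8.5000 19.5000]
S = R + BᵀPB = [1/2] + [46.2500] = [46.7500]
BᵀPA = [-73.7500 -8.5000]
K = S⁻¹·BᵀPA = [-1.5775 -0.1818]
A−BK = [3.6551 -0.6364; -1.6337 0.2727]
AᵀP(A−BK) = [16.1564 -2.4091; -2.4091 0.4545]
P' = Q + AᵀP(A−BK) = [18.4064 -2.4091; -2.4091 9.4545]
tr(P') = 27.8610

27.8610


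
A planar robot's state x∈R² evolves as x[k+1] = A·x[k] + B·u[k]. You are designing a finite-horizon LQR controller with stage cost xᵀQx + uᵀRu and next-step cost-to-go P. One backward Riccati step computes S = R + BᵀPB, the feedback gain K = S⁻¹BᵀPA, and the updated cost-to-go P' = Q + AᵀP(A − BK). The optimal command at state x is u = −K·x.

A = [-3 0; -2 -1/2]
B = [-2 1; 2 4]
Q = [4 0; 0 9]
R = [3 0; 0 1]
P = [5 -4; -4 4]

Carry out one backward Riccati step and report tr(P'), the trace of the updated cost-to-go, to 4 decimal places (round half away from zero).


BᵀP = [-18.0000 16.0000; -11.0000 12.0000]
S = R + BᵀPB = [3 0; 0 1] + [68.0000 46.0000; 46.0000 37.0000] = [71.0000 46.0000; 46.0000 38.0000]
BᵀPA = [22.0000 -8.0000; 9.0000 -6.0000]
K = S⁻¹·BᵀPA = [0.7251 -0.0481; -0.6409 -0.0997]
A−BK = [-0.9089 0.0034; -0.8866 -0.0052]
AᵀP(A−BK) = [2.8162 -0.0447; -0.0447 0.0172]
P' = Q + AᵀP(A−BK) = [6.8162 -0.0447; -0.0447 9.0172]
tr(P') = 15.8333

15.8333


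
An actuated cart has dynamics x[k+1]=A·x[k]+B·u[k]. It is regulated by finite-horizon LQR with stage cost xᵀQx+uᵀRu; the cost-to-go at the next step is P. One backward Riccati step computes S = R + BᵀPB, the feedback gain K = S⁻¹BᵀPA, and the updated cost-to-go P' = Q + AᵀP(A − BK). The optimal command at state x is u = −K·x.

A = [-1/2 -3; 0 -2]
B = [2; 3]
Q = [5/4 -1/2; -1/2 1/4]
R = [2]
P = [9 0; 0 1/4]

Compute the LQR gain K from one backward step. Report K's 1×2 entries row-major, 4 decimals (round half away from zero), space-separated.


-0.2236 -1.3789

BᵀP = [18.0000 0.7500]
S = R + BᵀPB = [2] + [38.2500] = [40.2500]
BᵀPA = [-9.0000 -55.5000]
K = S⁻¹·BᵀPA = [-0.2236 -1.3789]
A−BK = [-0.0528 -0.2422; 0.6708 2.1366]
AᵀP(A−BK) = [0.2376 1.0901; 1.0901 5.4720]
P' = Q + AᵀP(A−BK) = [1.4876 0.5901; 0.5901 5.7220]
tr(P') = 7.2096


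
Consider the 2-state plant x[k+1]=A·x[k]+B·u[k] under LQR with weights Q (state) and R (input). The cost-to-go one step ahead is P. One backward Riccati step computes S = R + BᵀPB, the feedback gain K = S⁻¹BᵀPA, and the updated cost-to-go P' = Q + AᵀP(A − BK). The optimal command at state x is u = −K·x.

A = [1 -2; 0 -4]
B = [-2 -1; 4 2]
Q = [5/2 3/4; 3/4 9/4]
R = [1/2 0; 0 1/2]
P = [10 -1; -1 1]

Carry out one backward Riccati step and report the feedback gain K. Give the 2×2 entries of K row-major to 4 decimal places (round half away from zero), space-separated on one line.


-0.2652 0.2652 -0.1326 0.1326

BᵀP = [-24.0000 6.0000; -12.0000 3.0000]
S = R + BᵀPB = [1/2 0; 0 1/2] + [72.0000 36.0000; 36.0000 18.0000] = [72.5000 36.0000; 36.0000 18.5000]
BᵀPA = [-24.0000 24.0000; -12.0000 12.0000]
K = S⁻¹·BᵀPA = [-0.2652 0.2652; -0.1326 0.1326]
A−BK = [0.3370 -1.3370; 1.3260 -5.3260]
AᵀP(A−BK) = [2.0442 -8.0442; -8.0442 32.0442]
P' = Q + AᵀP(A−BK) = [4.5442 -7.2942; -7.2942 34.2942]
tr(P') = 38.8384


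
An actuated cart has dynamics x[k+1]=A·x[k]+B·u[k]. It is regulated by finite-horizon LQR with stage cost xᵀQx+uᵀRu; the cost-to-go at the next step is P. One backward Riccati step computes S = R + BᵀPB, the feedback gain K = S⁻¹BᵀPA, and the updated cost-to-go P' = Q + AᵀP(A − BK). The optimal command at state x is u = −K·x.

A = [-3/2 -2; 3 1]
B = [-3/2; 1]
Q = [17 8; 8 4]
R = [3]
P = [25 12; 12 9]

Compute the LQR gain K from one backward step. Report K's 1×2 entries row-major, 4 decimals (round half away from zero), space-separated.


BᵀP = [-25.5000 -9.0000]
S = R + BᵀPB = [3] + [29.2500] = [32.2500]
BᵀPA = [11.2500 42.0000]
K = S⁻¹·BᵀPA = [0.3488 1.3023]
A−BK = [-0.9767 -0.0465; 2.6512 -0.3023]
AᵀP(A−BK) = [25.3256 -2.6512; -2.6512 6.3023]
P' = Q + AᵀP(A−BK) = [42.3256 5.3488; 5.3488 10.3023]
tr(P') = 52.6279

0.3488 1.3023


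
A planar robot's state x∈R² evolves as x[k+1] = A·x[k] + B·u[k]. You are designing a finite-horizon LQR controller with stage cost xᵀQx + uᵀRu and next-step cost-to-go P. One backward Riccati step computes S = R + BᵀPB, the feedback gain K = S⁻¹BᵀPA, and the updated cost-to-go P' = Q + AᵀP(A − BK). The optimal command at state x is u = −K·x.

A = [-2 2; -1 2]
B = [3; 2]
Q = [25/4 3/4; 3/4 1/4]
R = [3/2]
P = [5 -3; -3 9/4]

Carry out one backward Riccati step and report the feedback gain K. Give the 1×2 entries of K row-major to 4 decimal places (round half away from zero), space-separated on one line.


-0.6923 0.4615

BᵀP = [9.0000 -4.5000]
S = R + BᵀPB = [3/2] + [18.0000] = [19.5000]
BᵀPA = [-13.5000 9.0000]
K = S⁻¹·BᵀPA = [-0.6923 0.4615]
A−BK = [0.0769 0.6154; 0.3846 1.0769]
AᵀP(A−BK) = [0.9038 -0.2692; -0.2692 0.8462]
P' = Q + AᵀP(A−BK) = [7.1538 0.4808; 0.4808 1.0962]
tr(P') = 8.2500


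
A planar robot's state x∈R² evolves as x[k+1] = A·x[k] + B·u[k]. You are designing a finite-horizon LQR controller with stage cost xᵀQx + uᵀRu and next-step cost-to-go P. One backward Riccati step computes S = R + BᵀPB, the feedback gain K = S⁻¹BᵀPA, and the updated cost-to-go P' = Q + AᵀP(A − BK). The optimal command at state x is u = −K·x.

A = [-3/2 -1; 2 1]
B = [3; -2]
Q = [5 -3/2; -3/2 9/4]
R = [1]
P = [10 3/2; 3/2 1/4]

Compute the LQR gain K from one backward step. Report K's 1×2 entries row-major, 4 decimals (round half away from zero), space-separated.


BᵀP = [27.0000 4.0000]
S = R + BᵀPB = [1] + [73.0000] = [74.0000]
BᵀPA = [-32.5000 -23.0000]
K = S⁻¹·BᵀPA = [-0.4392 -0.3108]
A−BK = [-0.1824 -0.0676; 1.1216 0.3784]
AᵀP(A−BK) = [0.2264 0.1486; 0.1486 0.1014]
P' = Q + AᵀP(A−BK) = [5.2264 -1.3514; -1.3514 2.3514]
tr(P') = 7.5777

-0.4392 -0.3108


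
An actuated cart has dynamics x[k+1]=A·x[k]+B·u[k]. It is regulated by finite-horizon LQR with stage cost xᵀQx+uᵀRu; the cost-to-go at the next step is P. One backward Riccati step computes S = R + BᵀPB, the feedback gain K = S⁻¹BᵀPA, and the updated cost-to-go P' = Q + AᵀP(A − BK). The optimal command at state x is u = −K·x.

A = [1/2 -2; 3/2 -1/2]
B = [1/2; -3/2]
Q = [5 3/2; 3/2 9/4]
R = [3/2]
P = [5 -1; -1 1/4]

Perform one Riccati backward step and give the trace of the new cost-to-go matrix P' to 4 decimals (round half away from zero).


13.6429

BᵀP = [4.0000 -0.8750]
S = R + BᵀPB = [3/2] + [3.3125] = [4.8125]
BᵀPA = [0.6875 -7.5625]
K = S⁻¹·BᵀPA = [0.1429 -1.5714]
A−BK = [0.4286 -1.2143; 1.7143 -2.8571]
AᵀP(A−BK) = [0.2143 -0.8571; -0.8571 6.1786]
P' = Q + AᵀP(A−BK) = [5.2143 0.6429; 0.6429 8.4286]
tr(P') = 13.6429


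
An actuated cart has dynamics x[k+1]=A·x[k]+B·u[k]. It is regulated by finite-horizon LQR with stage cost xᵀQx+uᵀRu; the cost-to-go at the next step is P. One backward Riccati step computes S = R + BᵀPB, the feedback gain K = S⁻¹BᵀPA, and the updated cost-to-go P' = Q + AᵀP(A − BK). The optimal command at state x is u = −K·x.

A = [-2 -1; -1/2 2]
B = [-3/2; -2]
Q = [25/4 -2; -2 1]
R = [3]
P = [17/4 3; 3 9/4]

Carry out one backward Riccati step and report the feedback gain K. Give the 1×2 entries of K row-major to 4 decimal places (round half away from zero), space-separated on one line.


0.7393 -0.1422

BᵀP = [-12.3750 -9.0000]
S = R + BᵀPB = [3] + [36.5625] = [39.5625]
BᵀPA = [29.2500 -5.6250]
K = S⁻¹·BᵀPA = [0.7393 -0.1422]
A−BK = [-0.8910 -1.2133; 0.9787 1.7156]
AᵀP(A−BK) = [1.9369 -0.0912; -0.0912 0.4502]
P' = Q + AᵀP(A−BK) = [8.1869 -2.0912; -2.0912 1.4502]
tr(P') = 9.6371


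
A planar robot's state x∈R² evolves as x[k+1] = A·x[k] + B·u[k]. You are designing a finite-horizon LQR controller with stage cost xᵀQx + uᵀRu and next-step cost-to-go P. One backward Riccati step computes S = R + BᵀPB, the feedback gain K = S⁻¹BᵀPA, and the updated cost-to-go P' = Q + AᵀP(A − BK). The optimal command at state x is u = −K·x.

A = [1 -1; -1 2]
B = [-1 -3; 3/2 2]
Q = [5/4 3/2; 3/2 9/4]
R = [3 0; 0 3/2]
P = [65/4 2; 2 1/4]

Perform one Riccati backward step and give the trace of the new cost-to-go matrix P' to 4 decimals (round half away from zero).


BᵀP = [-13.2500 -1.6250; -44.7500 -5.5000]
S = R + BᵀPB = [3 0; 0 3/2] + [10.8125 36.5000; 36.5000 123.2500] = [13.8125 36.5000; 36.5000 124.7500]
BᵀPA = [-11.6250 10.0000; -39.2500 33.7500]
K = S⁻¹·BᵀPA = [-0.0450 0.0400; -0.3015 0.2588]
A−BK = [0.0506 -0.1835; -0.3296 1.4223]
AᵀP(A−BK) = [0.1445 -0.1256; -0.1256 0.1142]
P' = Q + AᵀP(A−BK) = [1.3945 1.3744; 1.3744 2.3642]
tr(P') = 3.7587

3.7587


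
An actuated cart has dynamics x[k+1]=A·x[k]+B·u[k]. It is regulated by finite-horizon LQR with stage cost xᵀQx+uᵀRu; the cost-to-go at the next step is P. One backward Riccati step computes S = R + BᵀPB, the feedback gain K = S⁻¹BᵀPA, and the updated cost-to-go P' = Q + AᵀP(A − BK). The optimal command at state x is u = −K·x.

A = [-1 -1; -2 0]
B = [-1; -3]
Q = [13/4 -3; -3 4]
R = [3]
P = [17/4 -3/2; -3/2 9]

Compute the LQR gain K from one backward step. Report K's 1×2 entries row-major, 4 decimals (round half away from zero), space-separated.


0.6404 -0.0032

BᵀP = [0.2500 -25.5000]
S = R + BᵀPB = [3] + [76.2500] = [79.2500]
BᵀPA = [50.7500 -0.2500]
K = S⁻¹·BᵀPA = [0.6404 -0.0032]
A−BK = [-0.3596 -1.0032; -0.0789 -0.0095]
AᵀP(A−BK) = [1.7508 1.4101; 1.4101 4.2492]
P' = Q + AᵀP(A−BK) = [5.0008 -1.5899; -1.5899 8.2492]
tr(P') = 13.2500


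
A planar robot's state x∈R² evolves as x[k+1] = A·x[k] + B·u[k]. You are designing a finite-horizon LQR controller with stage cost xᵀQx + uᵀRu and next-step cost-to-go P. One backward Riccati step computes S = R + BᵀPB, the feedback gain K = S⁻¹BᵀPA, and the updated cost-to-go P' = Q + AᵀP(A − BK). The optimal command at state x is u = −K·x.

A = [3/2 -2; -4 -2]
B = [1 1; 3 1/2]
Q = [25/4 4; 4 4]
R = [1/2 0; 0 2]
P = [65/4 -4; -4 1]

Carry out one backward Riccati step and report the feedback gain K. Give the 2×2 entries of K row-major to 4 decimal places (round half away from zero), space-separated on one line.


1.5718 -1.2044 2.0331 -1.1713

BᵀP = [4.2500 -1.0000; 14.2500 -3.5000]
S = R + BᵀPB = [1/2 0; 0 2] + [1.2500 3.7500; 3.7500 12.5000] = [1.7500 3.7500; 3.7500 14.5000]
BᵀPA = [10.3750 -6.5000; 35.3750 -21.5000]
K = S⁻¹·BᵀPA = [1.5718 -1.2044; 2.0331 -1.1713]
A−BK = [-2.1050 0.3757; -9.7320 2.1989]
AᵀP(A−BK) = [12.3322 -6.8204; -6.8204 3.9890]
P' = Q + AᵀP(A−BK) = [18.5822 -2.8204; -2.8204 7.9890]
tr(P') = 26.5711


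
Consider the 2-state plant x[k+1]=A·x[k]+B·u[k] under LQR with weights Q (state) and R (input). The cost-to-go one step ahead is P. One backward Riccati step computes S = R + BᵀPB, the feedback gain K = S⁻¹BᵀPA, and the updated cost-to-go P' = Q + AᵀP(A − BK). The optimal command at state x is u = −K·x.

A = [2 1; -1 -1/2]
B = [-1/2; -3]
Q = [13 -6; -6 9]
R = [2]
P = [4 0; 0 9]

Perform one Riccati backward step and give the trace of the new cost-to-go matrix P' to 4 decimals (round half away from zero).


45.3780

BᵀP = [-2.0000 -27.0000]
S = R + BᵀPB = [2] + [82.0000] = [84.0000]
BᵀPA = [23.0000 11.5000]
K = S⁻¹·BᵀPA = [0.2738 0.1369]
A−BK = [2.1369 1.0685; -0.1786 -0.0893]
AᵀP(A−BK) = [18.7024 9.3512; 9.3512 4.6756]
P' = Q + AᵀP(A−BK) = [31.7024 3.3512; 3.3512 13.6756]
tr(P') = 45.3780


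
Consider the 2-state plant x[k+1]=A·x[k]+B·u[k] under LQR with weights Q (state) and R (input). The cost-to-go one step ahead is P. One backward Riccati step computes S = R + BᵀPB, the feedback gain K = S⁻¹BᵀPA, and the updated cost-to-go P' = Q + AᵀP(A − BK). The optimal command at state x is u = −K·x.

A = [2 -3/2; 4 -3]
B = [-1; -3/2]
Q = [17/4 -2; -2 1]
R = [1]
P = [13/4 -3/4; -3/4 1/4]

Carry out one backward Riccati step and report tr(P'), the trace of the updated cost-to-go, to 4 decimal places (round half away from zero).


BᵀP = [-2.1250 0.3750]
S = R + BᵀPB = [1] + [1.5625] = [2.5625]
BᵀPA = [-2.7500 2.0625]
K = S⁻¹·BᵀPA = [-1.0732 0.8049]
A−BK = [0.9268 -0.6951; 2.3902 -1.7927]
AᵀP(A−BK) = [2.0488 -1.5366; -1.5366 1.1524]
P' = Q + AᵀP(A−BK) = [6.2988 -3.5366; -3.5366 2.1524]
tr(P') = 8.4512

8.4512


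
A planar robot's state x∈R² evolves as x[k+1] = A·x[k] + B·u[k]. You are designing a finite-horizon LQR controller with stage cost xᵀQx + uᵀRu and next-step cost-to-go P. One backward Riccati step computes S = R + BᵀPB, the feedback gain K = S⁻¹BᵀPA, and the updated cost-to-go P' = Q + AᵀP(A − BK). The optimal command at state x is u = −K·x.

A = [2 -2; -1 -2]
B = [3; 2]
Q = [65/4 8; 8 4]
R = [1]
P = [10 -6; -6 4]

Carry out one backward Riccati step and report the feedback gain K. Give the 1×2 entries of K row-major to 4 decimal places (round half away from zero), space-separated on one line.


BᵀP = [18.0000 -10.0000]
S = R + BᵀPB = [1] + [34.0000] = [35.0000]
BᵀPA = [46.0000 -16.0000]
K = S⁻¹·BᵀPA = [1.3143 -0.4571]
A−BK = [-1.9429 -0.6286; -3.6286 -1.0857]
AᵀP(A−BK) = [7.5429 1.0286; 1.0286 0.6857]
P' = Q + AᵀP(A−BK) = [23.7929 9.0286; 9.0286 4.6857]
tr(P') = 28.4786

1.3143 -0.4571


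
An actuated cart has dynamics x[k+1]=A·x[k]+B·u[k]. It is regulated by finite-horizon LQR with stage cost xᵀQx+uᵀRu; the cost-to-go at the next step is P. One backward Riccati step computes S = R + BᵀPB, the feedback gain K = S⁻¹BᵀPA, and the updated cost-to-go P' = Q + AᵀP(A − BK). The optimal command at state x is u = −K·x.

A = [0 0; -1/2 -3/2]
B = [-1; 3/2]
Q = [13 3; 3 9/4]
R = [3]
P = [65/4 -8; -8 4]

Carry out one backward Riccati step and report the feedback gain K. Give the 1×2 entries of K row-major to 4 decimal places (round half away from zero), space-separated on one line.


BᵀP = [-28.2500 14.0000]
S = R + BᵀPB = [3] + [49.2500] = [52.2500]
BᵀPA = [-7.0000 -21.0000]
K = S⁻¹·BᵀPA = [-0.1340 -0.4019]
A−BK = [-0.1340 -0.4019; -0.2990 -0.8971]
AᵀP(A−BK) = [0.0622 0.1866; 0.1866 0.5598]
P' = Q + AᵀP(A−BK) = [13.0622 3.1866; 3.1866 2.8098]
tr(P') = 15.8720

-0.1340 -0.4019
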